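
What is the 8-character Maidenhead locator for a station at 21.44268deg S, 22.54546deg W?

Add 180° to longitude and 90° to latitude: 157.45454, 68.55732.
Field: lon ⌊157.45454/20⌋ = 7 → H; lat ⌊68.55732/10⌋ = 6 → G.
Square: lon ⌊17.45454/2⌋ = 8; lat ⌊8.55732/1⌋ = 8.
Subsquare: lon ⌊1.45454/0.0833333⌋ = 17 → r; lat ⌊0.55732/0.0416667⌋ = 13 → n.
Extended square: lon ⌊0.03787/0.00833333⌋ = 4; lat ⌊0.01565/0.00416667⌋ = 3.

HG88rn43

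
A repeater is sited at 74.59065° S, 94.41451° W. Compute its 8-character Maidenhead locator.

EB25tj08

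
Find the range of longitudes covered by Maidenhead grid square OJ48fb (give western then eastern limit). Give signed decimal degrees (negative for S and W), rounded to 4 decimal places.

Field O=14, J=9: +14·20° lon, +9·10° lat → SW at lon 100°, lat 0°.
Square 4, 8: +4·2° lon, +8·1° lat → SW at lon 108°, lat 8°.
Subsquare f=5, b=1: +5·0.0833333° lon, +1·0.0416667° lat → SW at lon 108.417°, lat 8.04167°.
Cell spans 0.0833333° lon × 0.0416667° lat.
west 108.4167, east 108.5000.

108.4167, 108.5000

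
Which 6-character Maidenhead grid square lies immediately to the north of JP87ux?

JP88ua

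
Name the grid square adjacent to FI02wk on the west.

FI02vk

Longitude subsquare w = 22; −1 → 21 = v.
The latitude characters are unchanged.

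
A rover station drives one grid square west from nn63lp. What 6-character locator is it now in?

NN63kp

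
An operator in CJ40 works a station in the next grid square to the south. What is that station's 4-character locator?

CI49

Latitude square 0; −1 → -1, wraps to 9, carry into field.
Latitude field J = 9; −1 → 8 = I.
The longitude characters are unchanged.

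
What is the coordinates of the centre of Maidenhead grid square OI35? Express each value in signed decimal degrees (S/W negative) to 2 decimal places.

-4.50, 107.00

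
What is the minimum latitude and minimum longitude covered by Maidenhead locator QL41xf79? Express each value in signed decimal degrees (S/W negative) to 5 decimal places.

21.24583, 149.97500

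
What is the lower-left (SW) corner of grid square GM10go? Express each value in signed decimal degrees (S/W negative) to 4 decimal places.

30.5833, -57.5000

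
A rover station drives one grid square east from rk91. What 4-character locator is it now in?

Longitude square 9; +1 → 10, wraps to 0, carry into field.
Longitude field R = 17; +1 → 18, wraps to 0 = A, wrapping around the antimeridian.
The latitude characters are unchanged.

AK01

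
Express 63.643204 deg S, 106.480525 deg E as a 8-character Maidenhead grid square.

Add 180° to longitude and 90° to latitude: 286.48053, 26.35680.
Field (20°×10°, letters A–R): 286.48053/20 → 14 → O, 26.35680/10 → 2 → C; chars OC.
Square (2°×1°, digits 0–9): 6.48053/2 → 3, 6.35680/1 → 6; chars 36.
Subsquare (5′×2.5′, letters a–x): 0.48053/0.0833333 → 5 → f, 0.35680/0.0416667 → 8 → i; chars fi.
Extended square (30″×15″, digits 0–9): 0.06386/0.00833333 → 7, 0.02346/0.00416667 → 5; chars 75.

OC36fi75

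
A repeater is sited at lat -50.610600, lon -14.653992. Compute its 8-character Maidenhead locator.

ID29qj13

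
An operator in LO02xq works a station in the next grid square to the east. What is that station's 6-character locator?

LO12aq

Longitude subsquare x = 23; +1 → 24, wraps to 0 = a, carry into square.
Longitude square 0; +1 → 1.
The latitude characters are unchanged.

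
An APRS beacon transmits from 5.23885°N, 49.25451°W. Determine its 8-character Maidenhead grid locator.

Add 180° to longitude and 90° to latitude: 130.74549, 95.23885.
Field: 130.74549/20 → 6 → G, 95.23885/10 → 9 → J; chars GJ.
Square: 10.74549/2 → 5, 5.23885/1 → 5; chars 55.
Subsquare: 0.74549/0.0833333 → 8 → i, 0.23885/0.0416667 → 5 → f; chars if.
Extended square: 0.07882/0.00833333 → 9, 0.03052/0.00416667 → 7; chars 97.

GJ55if97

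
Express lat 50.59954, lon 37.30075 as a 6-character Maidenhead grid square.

KO80po

Offset from 180°W / 90°S: lon 217.3007°, lat 140.5995°.
Field: 217.3007/20 → 10 → K, 140.5995/10 → 14 → O; chars KO.
Square: 17.3007/2 → 8, 0.5995/1 → 0; chars 80.
Subsquare: 1.3007/0.0833333 → 15 → p, 0.5995/0.0416667 → 14 → o; chars po.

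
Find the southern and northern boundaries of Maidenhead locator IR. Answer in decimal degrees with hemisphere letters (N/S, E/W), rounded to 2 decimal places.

Field I=8, R=17: +8·20° lon, +17·10° lat → SW at lon -20°, lat 80°.
Cell spans 20° lon × 10° lat.
south 80.00° N, north 90.00° N.

80.00° N, 90.00° N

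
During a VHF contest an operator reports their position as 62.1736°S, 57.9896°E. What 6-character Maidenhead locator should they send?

LC87xt

Shift to the Maidenhead origin (180°W, 90°S): lon 237.9896, lat 27.8264.
Field (20°×10°, letters A–R): 237.9896/20 → 11 → L, 27.8264/10 → 2 → C; chars LC.
Square (2°×1°, digits 0–9): 17.9896/2 → 8, 7.8264/1 → 7; chars 87.
Subsquare (5′×2.5′, letters a–x): 1.9896/0.0833333 → 23 → x, 0.8264/0.0416667 → 19 → t; chars xt.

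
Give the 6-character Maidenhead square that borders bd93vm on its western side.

Longitude subsquare v = 21; −1 → 20 = u.
The latitude characters are unchanged.

BD93um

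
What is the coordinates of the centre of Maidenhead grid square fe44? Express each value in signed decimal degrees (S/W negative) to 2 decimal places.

Field F=5, E=4: +5·20° lon, +4·10° lat → SW at lon -80°, lat -50°.
Square 4, 4: +4·2° lon, +4·1° lat → SW at lon -72°, lat -46°.
Cell spans 2° lon × 1° lat. Centre is SW corner plus half of each.
latitude -45.50, longitude -71.00.

-45.50, -71.00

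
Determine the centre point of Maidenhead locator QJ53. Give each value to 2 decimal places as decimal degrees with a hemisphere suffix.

Field Q=16, J=9: +16·20° lon, +9·10° lat → SW at lon 140°, lat 0°.
Square 5, 3: +5·2° lon, +3·1° lat → SW at lon 150°, lat 3°.
Cell spans 2° lon × 1° lat. Centre is SW corner plus half of each.
latitude 3.50° N, longitude 151.00° E.

3.50° N, 151.00° E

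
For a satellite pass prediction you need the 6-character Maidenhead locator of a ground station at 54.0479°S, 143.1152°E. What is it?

Add 180° to longitude and 90° to latitude: 323.1152, 35.9521.
Field (20°×10°, letters A–R): lon ⌊323.1152/20⌋ = 16 → Q; lat ⌊35.9521/10⌋ = 3 → D.
Square (2°×1°, digits 0–9): lon ⌊3.1152/2⌋ = 1; lat ⌊5.9521/1⌋ = 5.
Subsquare (5′×2.5′, letters a–x): lon ⌊1.1152/0.0833333⌋ = 13 → n; lat ⌊0.9521/0.0416667⌋ = 22 → w.

QD15nw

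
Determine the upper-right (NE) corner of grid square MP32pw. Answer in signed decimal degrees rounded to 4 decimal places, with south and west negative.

62.9583, 67.3333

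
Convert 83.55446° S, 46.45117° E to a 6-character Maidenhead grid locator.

Add 180° to longitude and 90° to latitude: 226.4512, 6.4455.
Field: 226.4512/20 → 11 → L, 6.4455/10 → 0 → A; chars LA.
Square: 6.4512/2 → 3, 6.4455/1 → 6; chars 36.
Subsquare: 0.4512/0.0833333 → 5 → f, 0.4455/0.0416667 → 10 → k; chars fk.

LA36fk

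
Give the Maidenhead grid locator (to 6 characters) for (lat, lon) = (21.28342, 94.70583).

Offset from 180°W / 90°S: lon 274.7058°, lat 111.2834°.
Field (20°×10°, letters A–R): 274.7058/20 → 13 → N, 111.2834/10 → 11 → L; chars NL.
Square (2°×1°, digits 0–9): 14.7058/2 → 7, 1.2834/1 → 1; chars 71.
Subsquare (5′×2.5′, letters a–x): 0.7058/0.0833333 → 8 → i, 0.2834/0.0416667 → 6 → g; chars ig.

NL71ig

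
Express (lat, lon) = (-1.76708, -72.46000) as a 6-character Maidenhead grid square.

Shift to the Maidenhead origin (180°W, 90°S): lon 107.5400, lat 88.2329.
Field: lon ⌊107.5400/20⌋ = 5 → F; lat ⌊88.2329/10⌋ = 8 → I.
Square: lon ⌊7.5400/2⌋ = 3; lat ⌊8.2329/1⌋ = 8.
Subsquare: lon ⌊1.5400/0.0833333⌋ = 18 → s; lat ⌊0.2329/0.0416667⌋ = 5 → f.

FI38sf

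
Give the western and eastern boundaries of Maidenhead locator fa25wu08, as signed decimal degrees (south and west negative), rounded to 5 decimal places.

Field F=5, A=0: +5·20° lon, +0·10° lat → SW at lon -80°, lat -90°.
Square 2, 5: +2·2° lon, +5·1° lat → SW at lon -76°, lat -85°.
Subsquare w=22, u=20: +22·0.0833333° lon, +20·0.0416667° lat → SW at lon -74.1667°, lat -84.1667°.
Extended square 0, 8: +0·0.00833333° lon, +8·0.00416667° lat → SW at lon -74.1667°, lat -84.1333°.
Cell spans 0.00833333° lon × 0.00416667° lat.
west -74.16667, east -74.15833.

-74.16667, -74.15833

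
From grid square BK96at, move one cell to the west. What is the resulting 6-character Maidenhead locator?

Longitude subsquare a = 0; −1 → -1, wraps to 23 = x, carry into square.
Longitude square 9; −1 → 8.
The latitude characters are unchanged.

BK86xt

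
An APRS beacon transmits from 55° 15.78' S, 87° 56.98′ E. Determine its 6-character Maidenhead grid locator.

ND34xr

Offset from 180°W / 90°S: lon 267.9497°, lat 34.7370°.
Field: 267.9497/20 → 13 → N, 34.7370/10 → 3 → D; chars ND.
Square: 7.9497/2 → 3, 4.7370/1 → 4; chars 34.
Subsquare: 1.9497/0.0833333 → 23 → x, 0.7370/0.0416667 → 17 → r; chars xr.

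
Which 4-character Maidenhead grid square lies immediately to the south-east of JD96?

Longitude square 9; +1 → 10, wraps to 0, carry into field.
Longitude field J = 9; +1 → 10 = K.
Latitude square 6; −1 → 5.

KD05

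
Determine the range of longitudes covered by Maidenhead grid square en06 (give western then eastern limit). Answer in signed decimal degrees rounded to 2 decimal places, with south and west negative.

-100.00, -98.00

Field E=4, N=13: +4·20° lon, +13·10° lat → SW at lon -100°, lat 40°.
Square 0, 6: +0·2° lon, +6·1° lat → SW at lon -100°, lat 46°.
Cell spans 2° lon × 1° lat.
west -100.00, east -98.00.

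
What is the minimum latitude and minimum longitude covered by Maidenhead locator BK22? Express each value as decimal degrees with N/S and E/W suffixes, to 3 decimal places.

12.000° N, 156.000° W

Field B=1, K=10: +1·20° lon, +10·10° lat → SW at lon -160°, lat 10°.
Square 2, 2: +2·2° lon, +2·1° lat → SW at lon -156°, lat 12°.
latitude 12.000° N, longitude 156.000° W.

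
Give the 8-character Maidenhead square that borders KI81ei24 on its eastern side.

KI81ei34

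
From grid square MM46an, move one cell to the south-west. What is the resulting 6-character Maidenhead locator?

Longitude subsquare a = 0; −1 → -1, wraps to 23 = x, carry into square.
Longitude square 4; −1 → 3.
Latitude subsquare n = 13; −1 → 12 = m.

MM36xm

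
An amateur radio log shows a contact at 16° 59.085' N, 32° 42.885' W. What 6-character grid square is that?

HK36px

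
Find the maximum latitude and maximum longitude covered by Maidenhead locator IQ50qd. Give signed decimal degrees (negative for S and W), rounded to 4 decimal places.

70.1667, -8.5833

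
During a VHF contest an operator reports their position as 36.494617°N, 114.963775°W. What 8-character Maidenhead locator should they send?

DM26ml48

Offset from 180°W / 90°S: lon 65.03623°, lat 126.49462°.
Field: 65.03623/20 → 3 → D, 126.49462/10 → 12 → M; chars DM.
Square: 5.03623/2 → 2, 6.49462/1 → 6; chars 26.
Subsquare: 1.03623/0.0833333 → 12 → m, 0.49462/0.0416667 → 11 → l; chars ml.
Extended square: 0.03623/0.00833333 → 4, 0.03628/0.00416667 → 8; chars 48.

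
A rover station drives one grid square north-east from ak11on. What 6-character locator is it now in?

AK11po

Longitude subsquare o = 14; +1 → 15 = p.
Latitude subsquare n = 13; +1 → 14 = o.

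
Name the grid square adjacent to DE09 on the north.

Latitude square 9; +1 → 10, wraps to 0, carry into field.
Latitude field E = 4; +1 → 5 = F.
The longitude characters are unchanged.

DF00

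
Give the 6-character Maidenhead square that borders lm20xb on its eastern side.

LM30ab

Longitude subsquare x = 23; +1 → 24, wraps to 0 = a, carry into square.
Longitude square 2; +1 → 3.
The latitude characters are unchanged.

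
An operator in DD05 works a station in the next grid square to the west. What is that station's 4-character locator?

CD95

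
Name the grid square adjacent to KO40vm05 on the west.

Longitude extended square 0; −1 → -1, wraps to 9, carry into subsquare.
Longitude subsquare v = 21; −1 → 20 = u.
The latitude characters are unchanged.

KO40um95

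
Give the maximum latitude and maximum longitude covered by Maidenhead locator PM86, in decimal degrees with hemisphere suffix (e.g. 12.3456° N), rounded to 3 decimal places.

Field P=15, M=12: +15·20° lon, +12·10° lat → SW at lon 120°, lat 30°.
Square 8, 6: +8·2° lon, +6·1° lat → SW at lon 136°, lat 36°.
Cell spans 2° lon × 1° lat. NE corner is SW corner plus one full cell.
latitude 37.000° N, longitude 138.000° E.

37.000° N, 138.000° E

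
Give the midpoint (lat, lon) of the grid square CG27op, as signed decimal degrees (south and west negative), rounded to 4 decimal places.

-22.3542, -134.7917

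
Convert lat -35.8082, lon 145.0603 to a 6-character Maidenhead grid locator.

Offset from 180°W / 90°S: lon 325.0603°, lat 54.1918°.
Field: 325.0603/20 → 16 → Q, 54.1918/10 → 5 → F; chars QF.
Square: 5.0603/2 → 2, 4.1918/1 → 4; chars 24.
Subsquare: 1.0603/0.0833333 → 12 → m, 0.1918/0.0416667 → 4 → e; chars me.

QF24me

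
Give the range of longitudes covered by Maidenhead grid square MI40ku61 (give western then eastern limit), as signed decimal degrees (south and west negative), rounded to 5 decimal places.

68.88333, 68.89167

Field M=12, I=8: +12·20° lon, +8·10° lat → SW at lon 60°, lat -10°.
Square 4, 0: +4·2° lon, +0·1° lat → SW at lon 68°, lat -10°.
Subsquare k=10, u=20: +10·0.0833333° lon, +20·0.0416667° lat → SW at lon 68.8333°, lat -9.16667°.
Extended square 6, 1: +6·0.00833333° lon, +1·0.00416667° lat → SW at lon 68.8833°, lat -9.1625°.
Cell spans 0.00833333° lon × 0.00416667° lat.
west 68.88333, east 68.89167.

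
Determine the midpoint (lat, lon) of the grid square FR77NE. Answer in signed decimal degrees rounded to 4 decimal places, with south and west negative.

Field F=5, R=17: +5·20° lon, +17·10° lat → SW at lon -80°, lat 80°.
Square 7, 7: +7·2° lon, +7·1° lat → SW at lon -66°, lat 87°.
Subsquare n=13, e=4: +13·0.0833333° lon, +4·0.0416667° lat → SW at lon -64.9167°, lat 87.1667°.
Cell spans 0.0833333° lon × 0.0416667° lat. Centre is SW corner plus half of each.
latitude 87.1875, longitude -64.8750.

87.1875, -64.8750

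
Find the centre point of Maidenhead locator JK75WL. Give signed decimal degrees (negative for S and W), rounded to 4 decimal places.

15.4792, 15.8750

Field J=9, K=10: +9·20° lon, +10·10° lat → SW at lon 0°, lat 10°.
Square 7, 5: +7·2° lon, +5·1° lat → SW at lon 14°, lat 15°.
Subsquare w=22, l=11: +22·0.0833333° lon, +11·0.0416667° lat → SW at lon 15.8333°, lat 15.4583°.
Cell spans 0.0833333° lon × 0.0416667° lat. Centre is SW corner plus half of each.
latitude 15.4792, longitude 15.8750.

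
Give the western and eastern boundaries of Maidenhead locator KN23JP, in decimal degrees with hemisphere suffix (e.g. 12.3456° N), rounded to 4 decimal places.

24.7500° E, 24.8333° E

Field K=10, N=13: +10·20° lon, +13·10° lat → SW at lon 20°, lat 40°.
Square 2, 3: +2·2° lon, +3·1° lat → SW at lon 24°, lat 43°.
Subsquare j=9, p=15: +9·0.0833333° lon, +15·0.0416667° lat → SW at lon 24.75°, lat 43.625°.
Cell spans 0.0833333° lon × 0.0416667° lat.
west 24.7500° E, east 24.8333° E.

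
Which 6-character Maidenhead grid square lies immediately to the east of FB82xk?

FB92ak

Longitude subsquare x = 23; +1 → 24, wraps to 0 = a, carry into square.
Longitude square 8; +1 → 9.
The latitude characters are unchanged.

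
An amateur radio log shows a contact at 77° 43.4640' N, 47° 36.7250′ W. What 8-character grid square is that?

Shift to the Maidenhead origin (180°W, 90°S): lon 132.38792, lat 167.72440.
Field: lon ⌊132.38792/20⌋ = 6 → G; lat ⌊167.72440/10⌋ = 16 → Q.
Square: lon ⌊12.38792/2⌋ = 6; lat ⌊7.72440/1⌋ = 7.
Subsquare: lon ⌊0.38792/0.0833333⌋ = 4 → e; lat ⌊0.72440/0.0416667⌋ = 17 → r.
Extended square: lon ⌊0.05458/0.00833333⌋ = 6; lat ⌊0.01607/0.00416667⌋ = 3.

GQ67er63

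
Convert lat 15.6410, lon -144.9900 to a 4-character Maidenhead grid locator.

BK75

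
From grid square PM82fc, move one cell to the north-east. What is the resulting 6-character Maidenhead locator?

Longitude subsquare f = 5; +1 → 6 = g.
Latitude subsquare c = 2; +1 → 3 = d.

PM82gd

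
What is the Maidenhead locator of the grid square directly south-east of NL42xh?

Longitude subsquare x = 23; +1 → 24, wraps to 0 = a, carry into square.
Longitude square 4; +1 → 5.
Latitude subsquare h = 7; −1 → 6 = g.

NL52ag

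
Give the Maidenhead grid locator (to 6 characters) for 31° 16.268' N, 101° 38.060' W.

DM91eg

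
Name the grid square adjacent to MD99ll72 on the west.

MD99ll62

Longitude extended square 7; −1 → 6.
The latitude characters are unchanged.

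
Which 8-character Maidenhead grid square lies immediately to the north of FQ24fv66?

Latitude extended square 6; +1 → 7.
The longitude characters are unchanged.

FQ24fv67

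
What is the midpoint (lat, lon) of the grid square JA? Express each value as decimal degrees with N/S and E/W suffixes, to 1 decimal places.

85.0° S, 10.0° E

Field J=9, A=0: +9·20° lon, +0·10° lat → SW at lon 0°, lat -90°.
Cell spans 20° lon × 10° lat. Centre is SW corner plus half of each.
latitude 85.0° S, longitude 10.0° E.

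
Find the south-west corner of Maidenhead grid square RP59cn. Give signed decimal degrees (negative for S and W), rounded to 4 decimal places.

Field R=17, P=15: +17·20° lon, +15·10° lat → SW at lon 160°, lat 60°.
Square 5, 9: +5·2° lon, +9·1° lat → SW at lon 170°, lat 69°.
Subsquare c=2, n=13: +2·0.0833333° lon, +13·0.0416667° lat → SW at lon 170.167°, lat 69.5417°.
latitude 69.5417, longitude 170.1667.

69.5417, 170.1667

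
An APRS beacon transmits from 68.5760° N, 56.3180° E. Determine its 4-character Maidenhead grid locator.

LP88

Offset from 180°W / 90°S: lon 236.32°, lat 158.58°.
Field: 236.32/20 → 11 → L, 158.58/10 → 15 → P; chars LP.
Square: 16.32/2 → 8, 8.58/1 → 8; chars 88.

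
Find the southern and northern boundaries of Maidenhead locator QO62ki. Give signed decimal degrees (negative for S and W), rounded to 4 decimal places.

Field Q=16, O=14: +16·20° lon, +14·10° lat → SW at lon 140°, lat 50°.
Square 6, 2: +6·2° lon, +2·1° lat → SW at lon 152°, lat 52°.
Subsquare k=10, i=8: +10·0.0833333° lon, +8·0.0416667° lat → SW at lon 152.833°, lat 52.3333°.
Cell spans 0.0833333° lon × 0.0416667° lat.
south 52.3333, north 52.3750.

52.3333, 52.3750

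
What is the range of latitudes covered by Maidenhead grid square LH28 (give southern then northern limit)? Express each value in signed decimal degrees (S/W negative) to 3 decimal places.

-12.000, -11.000

Field L=11, H=7: +11·20° lon, +7·10° lat → SW at lon 40°, lat -20°.
Square 2, 8: +2·2° lon, +8·1° lat → SW at lon 44°, lat -12°.
Cell spans 2° lon × 1° lat.
south -12.000, north -11.000.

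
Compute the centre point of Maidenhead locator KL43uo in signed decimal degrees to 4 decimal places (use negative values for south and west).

23.6042, 29.7083

Field K=10, L=11: +10·20° lon, +11·10° lat → SW at lon 20°, lat 20°.
Square 4, 3: +4·2° lon, +3·1° lat → SW at lon 28°, lat 23°.
Subsquare u=20, o=14: +20·0.0833333° lon, +14·0.0416667° lat → SW at lon 29.6667°, lat 23.5833°.
Cell spans 0.0833333° lon × 0.0416667° lat. Centre is SW corner plus half of each.
latitude 23.6042, longitude 29.7083.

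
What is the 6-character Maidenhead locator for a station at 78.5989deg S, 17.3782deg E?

JB81qj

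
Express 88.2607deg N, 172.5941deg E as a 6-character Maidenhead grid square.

Offset from 180°W / 90°S: lon 352.5941°, lat 178.2607°.
Field: lon ⌊352.5941/20⌋ = 17 → R; lat ⌊178.2607/10⌋ = 17 → R.
Square: lon ⌊12.5941/2⌋ = 6; lat ⌊8.2607/1⌋ = 8.
Subsquare: lon ⌊0.5941/0.0833333⌋ = 7 → h; lat ⌊0.2607/0.0416667⌋ = 6 → g.

RR68hg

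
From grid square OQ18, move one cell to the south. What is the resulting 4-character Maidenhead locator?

OQ17

Latitude square 8; −1 → 7.
The longitude characters are unchanged.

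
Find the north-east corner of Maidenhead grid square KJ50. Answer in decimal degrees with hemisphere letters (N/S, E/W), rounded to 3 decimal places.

Field K=10, J=9: +10·20° lon, +9·10° lat → SW at lon 20°, lat 0°.
Square 5, 0: +5·2° lon, +0·1° lat → SW at lon 30°, lat 0°.
Cell spans 2° lon × 1° lat. NE corner is SW corner plus one full cell.
latitude 1.000° N, longitude 32.000° E.

1.000° N, 32.000° E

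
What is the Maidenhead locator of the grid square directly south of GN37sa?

GN36sx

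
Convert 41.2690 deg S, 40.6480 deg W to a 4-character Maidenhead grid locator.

GE98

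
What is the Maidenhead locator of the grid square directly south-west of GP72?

Longitude square 7; −1 → 6.
Latitude square 2; −1 → 1.

GP61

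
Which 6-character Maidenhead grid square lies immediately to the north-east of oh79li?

Longitude subsquare l = 11; +1 → 12 = m.
Latitude subsquare i = 8; +1 → 9 = j.

OH79mj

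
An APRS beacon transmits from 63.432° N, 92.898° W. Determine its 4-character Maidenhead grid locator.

EP33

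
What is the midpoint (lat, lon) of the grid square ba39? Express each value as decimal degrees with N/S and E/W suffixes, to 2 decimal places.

Field B=1, A=0: +1·20° lon, +0·10° lat → SW at lon -160°, lat -90°.
Square 3, 9: +3·2° lon, +9·1° lat → SW at lon -154°, lat -81°.
Cell spans 2° lon × 1° lat. Centre is SW corner plus half of each.
latitude 80.50° S, longitude 153.00° W.

80.50° S, 153.00° W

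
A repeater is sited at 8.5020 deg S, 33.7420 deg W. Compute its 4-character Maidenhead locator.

Offset from 180°W / 90°S: lon 146.26°, lat 81.50°.
Field (20°×10°, letters A–R): lon ⌊146.26/20⌋ = 7 → H; lat ⌊81.50/10⌋ = 8 → I.
Square (2°×1°, digits 0–9): lon ⌊6.26/2⌋ = 3; lat ⌊1.50/1⌋ = 1.

HI31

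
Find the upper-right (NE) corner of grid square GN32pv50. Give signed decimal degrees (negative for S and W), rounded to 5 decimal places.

42.87917, -52.70000

Field G=6, N=13: +6·20° lon, +13·10° lat → SW at lon -60°, lat 40°.
Square 3, 2: +3·2° lon, +2·1° lat → SW at lon -54°, lat 42°.
Subsquare p=15, v=21: +15·0.0833333° lon, +21·0.0416667° lat → SW at lon -52.75°, lat 42.875°.
Extended square 5, 0: +5·0.00833333° lon, +0·0.00416667° lat → SW at lon -52.7083°, lat 42.875°.
Cell spans 0.00833333° lon × 0.00416667° lat. NE corner is SW corner plus one full cell.
latitude 42.87917, longitude -52.70000.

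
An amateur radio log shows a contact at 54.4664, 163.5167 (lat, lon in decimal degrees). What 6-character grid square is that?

Offset from 180°W / 90°S: lon 343.5167°, lat 144.4664°.
Field (20°×10°, letters A–R): 343.5167/20 → 17 → R, 144.4664/10 → 14 → O; chars RO.
Square (2°×1°, digits 0–9): 3.5167/2 → 1, 4.4664/1 → 4; chars 14.
Subsquare (5′×2.5′, letters a–x): 1.5167/0.0833333 → 18 → s, 0.4664/0.0416667 → 11 → l; chars sl.

RO14sl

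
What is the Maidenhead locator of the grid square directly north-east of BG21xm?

BG31an

Longitude subsquare x = 23; +1 → 24, wraps to 0 = a, carry into square.
Longitude square 2; +1 → 3.
Latitude subsquare m = 12; +1 → 13 = n.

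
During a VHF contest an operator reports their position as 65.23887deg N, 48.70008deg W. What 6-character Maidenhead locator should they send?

GP55pf

Offset from 180°W / 90°S: lon 131.2999°, lat 155.2389°.
Field (20°×10°, letters A–R): 131.2999/20 → 6 → G, 155.2389/10 → 15 → P; chars GP.
Square (2°×1°, digits 0–9): 11.2999/2 → 5, 5.2389/1 → 5; chars 55.
Subsquare (5′×2.5′, letters a–x): 1.2999/0.0833333 → 15 → p, 0.2389/0.0416667 → 5 → f; chars pf.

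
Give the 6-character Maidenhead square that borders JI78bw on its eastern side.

JI78cw

Longitude subsquare b = 1; +1 → 2 = c.
The latitude characters are unchanged.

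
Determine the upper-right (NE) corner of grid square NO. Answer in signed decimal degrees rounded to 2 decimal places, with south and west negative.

Field N=13, O=14: +13·20° lon, +14·10° lat → SW at lon 80°, lat 50°.
Cell spans 20° lon × 10° lat. NE corner is SW corner plus one full cell.
latitude 60.00, longitude 100.00.

60.00, 100.00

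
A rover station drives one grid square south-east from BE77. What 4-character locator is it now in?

BE86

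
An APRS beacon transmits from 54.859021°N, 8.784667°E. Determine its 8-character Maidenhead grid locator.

Offset from 180°W / 90°S: lon 188.78467°, lat 144.85902°.
Field (20°×10°, letters A–R): lon ⌊188.78467/20⌋ = 9 → J; lat ⌊144.85902/10⌋ = 14 → O.
Square (2°×1°, digits 0–9): lon ⌊8.78467/2⌋ = 4; lat ⌊4.85902/1⌋ = 4.
Subsquare (5′×2.5′, letters a–x): lon ⌊0.78467/0.0833333⌋ = 9 → j; lat ⌊0.85902/0.0416667⌋ = 20 → u.
Extended square (30″×15″, digits 0–9): lon ⌊0.03467/0.00833333⌋ = 4; lat ⌊0.02569/0.00416667⌋ = 6.

JO44ju46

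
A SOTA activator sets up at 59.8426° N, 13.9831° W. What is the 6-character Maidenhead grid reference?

IO39au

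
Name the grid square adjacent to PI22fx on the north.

PI23fa

Latitude subsquare x = 23; +1 → 24, wraps to 0 = a, carry into square.
Latitude square 2; +1 → 3.
The longitude characters are unchanged.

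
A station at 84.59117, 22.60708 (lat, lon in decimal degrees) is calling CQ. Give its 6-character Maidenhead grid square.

KR14ho

Shift to the Maidenhead origin (180°W, 90°S): lon 202.6071, lat 174.5912.
Field: 202.6071/20 → 10 → K, 174.5912/10 → 17 → R; chars KR.
Square: 2.6071/2 → 1, 4.5912/1 → 4; chars 14.
Subsquare: 0.6071/0.0833333 → 7 → h, 0.5912/0.0416667 → 14 → o; chars ho.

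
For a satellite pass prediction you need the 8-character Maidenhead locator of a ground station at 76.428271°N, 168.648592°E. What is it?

Offset from 180°W / 90°S: lon 348.64859°, lat 166.42827°.
Field (20°×10°, letters A–R): lon ⌊348.64859/20⌋ = 17 → R; lat ⌊166.42827/10⌋ = 16 → Q.
Square (2°×1°, digits 0–9): lon ⌊8.64859/2⌋ = 4; lat ⌊6.42827/1⌋ = 6.
Subsquare (5′×2.5′, letters a–x): lon ⌊0.64859/0.0833333⌋ = 7 → h; lat ⌊0.42827/0.0416667⌋ = 10 → k.
Extended square (30″×15″, digits 0–9): lon ⌊0.06526/0.00833333⌋ = 7; lat ⌊0.01160/0.00416667⌋ = 2.

RQ46hk72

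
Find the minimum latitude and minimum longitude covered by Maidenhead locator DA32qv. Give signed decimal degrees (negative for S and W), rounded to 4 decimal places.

-87.1250, -112.6667

Field D=3, A=0: +3·20° lon, +0·10° lat → SW at lon -120°, lat -90°.
Square 3, 2: +3·2° lon, +2·1° lat → SW at lon -114°, lat -88°.
Subsquare q=16, v=21: +16·0.0833333° lon, +21·0.0416667° lat → SW at lon -112.667°, lat -87.125°.
latitude -87.1250, longitude -112.6667.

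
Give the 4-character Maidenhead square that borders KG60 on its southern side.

KF69

Latitude square 0; −1 → -1, wraps to 9, carry into field.
Latitude field G = 6; −1 → 5 = F.
The longitude characters are unchanged.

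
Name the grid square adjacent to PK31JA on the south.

PK30jx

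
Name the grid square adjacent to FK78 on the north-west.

Longitude square 7; −1 → 6.
Latitude square 8; +1 → 9.

FK69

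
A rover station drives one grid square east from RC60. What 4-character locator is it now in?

RC70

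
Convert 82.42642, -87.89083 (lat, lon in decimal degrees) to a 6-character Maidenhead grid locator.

ER62bk

Shift to the Maidenhead origin (180°W, 90°S): lon 92.1092, lat 172.4264.
Field: lon ⌊92.1092/20⌋ = 4 → E; lat ⌊172.4264/10⌋ = 17 → R.
Square: lon ⌊12.1092/2⌋ = 6; lat ⌊2.4264/1⌋ = 2.
Subsquare: lon ⌊0.1092/0.0833333⌋ = 1 → b; lat ⌊0.4264/0.0416667⌋ = 10 → k.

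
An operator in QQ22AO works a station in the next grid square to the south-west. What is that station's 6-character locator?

Longitude subsquare a = 0; −1 → -1, wraps to 23 = x, carry into square.
Longitude square 2; −1 → 1.
Latitude subsquare o = 14; −1 → 13 = n.

QQ12xn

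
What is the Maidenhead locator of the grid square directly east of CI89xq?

CI99aq

Longitude subsquare x = 23; +1 → 24, wraps to 0 = a, carry into square.
Longitude square 8; +1 → 9.
The latitude characters are unchanged.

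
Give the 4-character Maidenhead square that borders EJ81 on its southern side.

Latitude square 1; −1 → 0.
The longitude characters are unchanged.

EJ80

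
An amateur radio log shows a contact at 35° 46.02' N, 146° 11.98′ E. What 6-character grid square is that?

Add 180° to longitude and 90° to latitude: 326.1997, 125.7670.
Field (20°×10°, letters A–R): lon ⌊326.1997/20⌋ = 16 → Q; lat ⌊125.7670/10⌋ = 12 → M.
Square (2°×1°, digits 0–9): lon ⌊6.1997/2⌋ = 3; lat ⌊5.7670/1⌋ = 5.
Subsquare (5′×2.5′, letters a–x): lon ⌊0.1997/0.0833333⌋ = 2 → c; lat ⌊0.7670/0.0416667⌋ = 18 → s.

QM35cs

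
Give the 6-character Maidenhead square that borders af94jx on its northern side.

AF95ja

Latitude subsquare x = 23; +1 → 24, wraps to 0 = a, carry into square.
Latitude square 4; +1 → 5.
The longitude characters are unchanged.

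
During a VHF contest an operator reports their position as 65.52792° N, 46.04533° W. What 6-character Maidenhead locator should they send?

Add 180° to longitude and 90° to latitude: 133.9547, 155.5279.
Field (20°×10°, letters A–R): lon ⌊133.9547/20⌋ = 6 → G; lat ⌊155.5279/10⌋ = 15 → P.
Square (2°×1°, digits 0–9): lon ⌊13.9547/2⌋ = 6; lat ⌊5.5279/1⌋ = 5.
Subsquare (5′×2.5′, letters a–x): lon ⌊1.9547/0.0833333⌋ = 23 → x; lat ⌊0.5279/0.0416667⌋ = 12 → m.

GP65xm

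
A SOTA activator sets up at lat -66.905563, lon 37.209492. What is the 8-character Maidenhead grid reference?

KC83oc52

Add 180° to longitude and 90° to latitude: 217.20949, 23.09444.
Field: 217.20949/20 → 10 → K, 23.09444/10 → 2 → C; chars KC.
Square: 17.20949/2 → 8, 3.09444/1 → 3; chars 83.
Subsquare: 1.20949/0.0833333 → 14 → o, 0.09444/0.0416667 → 2 → c; chars oc.
Extended square: 0.04283/0.00833333 → 5, 0.01110/0.00416667 → 2; chars 52.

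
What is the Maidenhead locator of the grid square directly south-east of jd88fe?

Longitude subsquare f = 5; +1 → 6 = g.
Latitude subsquare e = 4; −1 → 3 = d.

JD88gd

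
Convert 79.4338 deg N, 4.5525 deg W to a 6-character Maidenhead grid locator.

Shift to the Maidenhead origin (180°W, 90°S): lon 175.4475, lat 169.4338.
Field: 175.4475/20 → 8 → I, 169.4338/10 → 16 → Q; chars IQ.
Square: 15.4475/2 → 7, 9.4338/1 → 9; chars 79.
Subsquare: 1.4475/0.0833333 → 17 → r, 0.4338/0.0416667 → 10 → k; chars rk.

IQ79rk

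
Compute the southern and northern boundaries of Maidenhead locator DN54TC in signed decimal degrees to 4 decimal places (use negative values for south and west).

44.0833, 44.1250

Field D=3, N=13: +3·20° lon, +13·10° lat → SW at lon -120°, lat 40°.
Square 5, 4: +5·2° lon, +4·1° lat → SW at lon -110°, lat 44°.
Subsquare t=19, c=2: +19·0.0833333° lon, +2·0.0416667° lat → SW at lon -108.417°, lat 44.0833°.
Cell spans 0.0833333° lon × 0.0416667° lat.
south 44.0833, north 44.1250.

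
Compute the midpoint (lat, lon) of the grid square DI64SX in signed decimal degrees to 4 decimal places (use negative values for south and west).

-5.0208, -106.4583

Field D=3, I=8: +3·20° lon, +8·10° lat → SW at lon -120°, lat -10°.
Square 6, 4: +6·2° lon, +4·1° lat → SW at lon -108°, lat -6°.
Subsquare s=18, x=23: +18·0.0833333° lon, +23·0.0416667° lat → SW at lon -106.5°, lat -5.04167°.
Cell spans 0.0833333° lon × 0.0416667° lat. Centre is SW corner plus half of each.
latitude -5.0208, longitude -106.4583.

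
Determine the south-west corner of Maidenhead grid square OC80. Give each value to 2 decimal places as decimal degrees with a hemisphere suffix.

Field O=14, C=2: +14·20° lon, +2·10° lat → SW at lon 100°, lat -70°.
Square 8, 0: +8·2° lon, +0·1° lat → SW at lon 116°, lat -70°.
latitude 70.00° S, longitude 116.00° E.

70.00° S, 116.00° E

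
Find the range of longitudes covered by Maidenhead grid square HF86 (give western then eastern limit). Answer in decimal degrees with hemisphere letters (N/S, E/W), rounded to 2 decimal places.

24.00° W, 22.00° W

Field H=7, F=5: +7·20° lon, +5·10° lat → SW at lon -40°, lat -40°.
Square 8, 6: +8·2° lon, +6·1° lat → SW at lon -24°, lat -34°.
Cell spans 2° lon × 1° lat.
west 24.00° W, east 22.00° W.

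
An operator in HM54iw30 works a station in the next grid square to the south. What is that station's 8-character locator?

Latitude extended square 0; −1 → -1, wraps to 9, carry into subsquare.
Latitude subsquare w = 22; −1 → 21 = v.
The longitude characters are unchanged.

HM54iv39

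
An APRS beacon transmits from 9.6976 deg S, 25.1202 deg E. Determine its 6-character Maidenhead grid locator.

KI20nh

Shift to the Maidenhead origin (180°W, 90°S): lon 205.1202, lat 80.3024.
Field: lon ⌊205.1202/20⌋ = 10 → K; lat ⌊80.3024/10⌋ = 8 → I.
Square: lon ⌊5.1202/2⌋ = 2; lat ⌊0.3024/1⌋ = 0.
Subsquare: lon ⌊1.1202/0.0833333⌋ = 13 → n; lat ⌊0.3024/0.0416667⌋ = 7 → h.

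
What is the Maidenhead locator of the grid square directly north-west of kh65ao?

KH55xp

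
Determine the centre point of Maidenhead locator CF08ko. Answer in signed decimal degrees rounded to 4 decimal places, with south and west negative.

Field C=2, F=5: +2·20° lon, +5·10° lat → SW at lon -140°, lat -40°.
Square 0, 8: +0·2° lon, +8·1° lat → SW at lon -140°, lat -32°.
Subsquare k=10, o=14: +10·0.0833333° lon, +14·0.0416667° lat → SW at lon -139.167°, lat -31.4167°.
Cell spans 0.0833333° lon × 0.0416667° lat. Centre is SW corner plus half of each.
latitude -31.3958, longitude -139.1250.

-31.3958, -139.1250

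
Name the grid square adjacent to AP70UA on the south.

Latitude subsquare a = 0; −1 → -1, wraps to 23 = x, carry into square.
Latitude square 0; −1 → -1, wraps to 9, carry into field.
Latitude field P = 15; −1 → 14 = O.
The longitude characters are unchanged.

AO79ux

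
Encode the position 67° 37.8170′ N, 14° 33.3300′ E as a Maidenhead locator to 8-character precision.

Offset from 180°W / 90°S: lon 194.55550°, lat 157.63028°.
Field (20°×10°, letters A–R): lon ⌊194.55550/20⌋ = 9 → J; lat ⌊157.63028/10⌋ = 15 → P.
Square (2°×1°, digits 0–9): lon ⌊14.55550/2⌋ = 7; lat ⌊7.63028/1⌋ = 7.
Subsquare (5′×2.5′, letters a–x): lon ⌊0.55550/0.0833333⌋ = 6 → g; lat ⌊0.63028/0.0416667⌋ = 15 → p.
Extended square (30″×15″, digits 0–9): lon ⌊0.05550/0.00833333⌋ = 6; lat ⌊0.00528/0.00416667⌋ = 1.

JP77gp61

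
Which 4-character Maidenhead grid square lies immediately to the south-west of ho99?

HO88

Longitude square 9; −1 → 8.
Latitude square 9; −1 → 8.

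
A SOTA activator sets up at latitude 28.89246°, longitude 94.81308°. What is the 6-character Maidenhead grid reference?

NL78jv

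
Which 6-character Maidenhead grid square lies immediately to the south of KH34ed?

Latitude subsquare d = 3; −1 → 2 = c.
The longitude characters are unchanged.

KH34ec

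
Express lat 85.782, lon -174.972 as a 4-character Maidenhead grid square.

Add 180° to longitude and 90° to latitude: 5.03, 175.78.
Field: 5.03/20 → 0 → A, 175.78/10 → 17 → R; chars AR.
Square: 5.03/2 → 2, 5.78/1 → 5; chars 25.

AR25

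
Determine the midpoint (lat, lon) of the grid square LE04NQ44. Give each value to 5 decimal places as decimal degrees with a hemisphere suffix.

Field L=11, E=4: +11·20° lon, +4·10° lat → SW at lon 40°, lat -50°.
Square 0, 4: +0·2° lon, +4·1° lat → SW at lon 40°, lat -46°.
Subsquare n=13, q=16: +13·0.0833333° lon, +16·0.0416667° lat → SW at lon 41.0833°, lat -45.3333°.
Extended square 4, 4: +4·0.00833333° lon, +4·0.00416667° lat → SW at lon 41.1167°, lat -45.3167°.
Cell spans 0.00833333° lon × 0.00416667° lat. Centre is SW corner plus half of each.
latitude 45.31458° S, longitude 41.12083° E.

45.31458° S, 41.12083° E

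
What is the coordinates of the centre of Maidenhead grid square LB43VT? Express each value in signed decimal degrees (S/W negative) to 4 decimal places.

-76.1875, 49.7917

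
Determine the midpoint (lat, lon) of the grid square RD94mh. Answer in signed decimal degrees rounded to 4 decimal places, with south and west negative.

Field R=17, D=3: +17·20° lon, +3·10° lat → SW at lon 160°, lat -60°.
Square 9, 4: +9·2° lon, +4·1° lat → SW at lon 178°, lat -56°.
Subsquare m=12, h=7: +12·0.0833333° lon, +7·0.0416667° lat → SW at lon 179°, lat -55.7083°.
Cell spans 0.0833333° lon × 0.0416667° lat. Centre is SW corner plus half of each.
latitude -55.6875, longitude 179.0417.

-55.6875, 179.0417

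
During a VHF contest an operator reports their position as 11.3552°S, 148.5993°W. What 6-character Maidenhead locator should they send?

Add 180° to longitude and 90° to latitude: 31.4007, 78.6448.
Field (20°×10°, letters A–R): lon ⌊31.4007/20⌋ = 1 → B; lat ⌊78.6448/10⌋ = 7 → H.
Square (2°×1°, digits 0–9): lon ⌊11.4007/2⌋ = 5; lat ⌊8.6448/1⌋ = 8.
Subsquare (5′×2.5′, letters a–x): lon ⌊1.4007/0.0833333⌋ = 16 → q; lat ⌊0.6448/0.0416667⌋ = 15 → p.

BH58qp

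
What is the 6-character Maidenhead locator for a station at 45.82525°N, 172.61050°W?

AN35qt

Offset from 180°W / 90°S: lon 7.3895°, lat 135.8252°.
Field (20°×10°, letters A–R): lon ⌊7.3895/20⌋ = 0 → A; lat ⌊135.8252/10⌋ = 13 → N.
Square (2°×1°, digits 0–9): lon ⌊7.3895/2⌋ = 3; lat ⌊5.8252/1⌋ = 5.
Subsquare (5′×2.5′, letters a–x): lon ⌊1.3895/0.0833333⌋ = 16 → q; lat ⌊0.8252/0.0416667⌋ = 19 → t.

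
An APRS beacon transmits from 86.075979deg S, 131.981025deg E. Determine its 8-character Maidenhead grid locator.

Shift to the Maidenhead origin (180°W, 90°S): lon 311.98102, lat 3.92402.
Field: 311.98102/20 → 15 → P, 3.92402/10 → 0 → A; chars PA.
Square: 11.98102/2 → 5, 3.92402/1 → 3; chars 53.
Subsquare: 1.98102/0.0833333 → 23 → x, 0.92402/0.0416667 → 22 → w; chars xw.
Extended square: 0.06436/0.00833333 → 7, 0.00735/0.00416667 → 1; chars 71.

PA53xw71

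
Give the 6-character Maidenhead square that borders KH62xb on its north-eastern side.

Longitude subsquare x = 23; +1 → 24, wraps to 0 = a, carry into square.
Longitude square 6; +1 → 7.
Latitude subsquare b = 1; +1 → 2 = c.

KH72ac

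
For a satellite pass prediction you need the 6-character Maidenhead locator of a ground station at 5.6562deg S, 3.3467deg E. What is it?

JI14qi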